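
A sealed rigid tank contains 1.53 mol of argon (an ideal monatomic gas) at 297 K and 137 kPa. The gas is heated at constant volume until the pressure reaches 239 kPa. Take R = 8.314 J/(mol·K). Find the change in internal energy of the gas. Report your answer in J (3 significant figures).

ΔU ≈ 4220 J

Constant volume ⇒ W = 0, so Q = ΔU = nCᵥΔT with Cᵥ = 3R/2 = 12.47 J/(mol·K).
At constant V, T₂/T₁ = P₂/P₁ ⇒ ΔT = T₁(P₂/P₁ − 1) = 297·(239/137 − 1) = 221.1 K.
ΔU = (1.53)(12.47)(221.1) = 4219 J.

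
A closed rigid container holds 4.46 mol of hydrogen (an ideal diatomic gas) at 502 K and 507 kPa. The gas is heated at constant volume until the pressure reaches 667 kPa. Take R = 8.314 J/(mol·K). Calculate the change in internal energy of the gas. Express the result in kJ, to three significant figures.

Constant volume ⇒ W = 0, so Q = ΔU = nCᵥΔT with Cᵥ = 5R/2 = 20.79 J/(mol·K).
At constant V, T₂/T₁ = P₂/P₁ ⇒ ΔT = T₁(P₂/P₁ − 1) = 502·(667/507 − 1) = 158.4 K.
ΔU = (4.46)(20.79)(158.4) = 14686 J.

ΔU ≈ 14.7 kJ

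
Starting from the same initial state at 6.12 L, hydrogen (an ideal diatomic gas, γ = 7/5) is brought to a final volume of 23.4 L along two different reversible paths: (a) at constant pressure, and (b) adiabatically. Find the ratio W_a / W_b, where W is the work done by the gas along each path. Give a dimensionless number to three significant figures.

Path (a) isobaric: W = P₁(V₂ − V₁) → W_a/(P₁V₁) = 2.824.
Path (b) adiabatic: W = P₁V₁(1 − (V₁/V₂)^(γ−1))/(γ−1) → W_b/(P₁V₁) = 1.038.
W_a / W_b = 2.824 / 1.038 = 2.72.

W_a / W_b ≈ 2.72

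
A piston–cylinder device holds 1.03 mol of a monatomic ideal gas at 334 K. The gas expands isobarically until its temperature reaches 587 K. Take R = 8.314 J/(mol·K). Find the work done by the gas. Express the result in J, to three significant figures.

Isobaric: W = P ΔV = nR ΔT.
W = (1.03)(8.314)(587 − 334) = 2167 J.

W ≈ 2170 J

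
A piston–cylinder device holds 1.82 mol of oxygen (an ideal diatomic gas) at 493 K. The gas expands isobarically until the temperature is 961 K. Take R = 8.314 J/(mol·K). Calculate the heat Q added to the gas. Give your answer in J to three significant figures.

Isobaric: W = nRΔT = (1.82)(8.314)(468) = 7082 J.
ΔU = nCᵥΔT with Cᵥ = 5R/2: ΔU = (1.82)(20.79)(468) = 17704 J.
Q = ΔU + W = 17704 + 7082 = 24785 J.

Q ≈ 24800 J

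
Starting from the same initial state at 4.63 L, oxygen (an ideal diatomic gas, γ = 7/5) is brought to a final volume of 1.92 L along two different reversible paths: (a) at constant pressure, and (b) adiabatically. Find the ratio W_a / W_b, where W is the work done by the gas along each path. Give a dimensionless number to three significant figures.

Path (a) isobaric: W = P₁(V₂ − V₁) → W_a/(P₁V₁) = -0.5853.
Path (b) adiabatic: W = P₁V₁(1 − (V₁/V₂)^(γ−1))/(γ−1) → W_b/(P₁V₁) = -1.055.
W_a / W_b = -0.5853 / -1.055 = 0.5547.

W_a / W_b ≈ 0.555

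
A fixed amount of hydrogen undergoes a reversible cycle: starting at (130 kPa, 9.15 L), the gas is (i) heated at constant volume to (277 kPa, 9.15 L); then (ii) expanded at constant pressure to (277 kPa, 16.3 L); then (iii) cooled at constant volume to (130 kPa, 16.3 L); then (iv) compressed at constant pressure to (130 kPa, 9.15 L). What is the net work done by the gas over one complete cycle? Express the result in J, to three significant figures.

Constant-volume legs do no work.
W(ii) = (277)(16.3 − 9.15) = 1981 J; W(iv) = (130)(9.15 − 16.3) = -929.5 J.
W_net = 1981 − 929.5 = 1051 J (the clockwise enclosed area).

W_net ≈ 1050 J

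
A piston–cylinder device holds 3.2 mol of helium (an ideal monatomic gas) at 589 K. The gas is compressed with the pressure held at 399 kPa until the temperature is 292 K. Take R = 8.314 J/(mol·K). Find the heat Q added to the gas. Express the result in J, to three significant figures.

Q ≈ -19800 J

Isobaric: W = nRΔT = (3.2)(8.314)(-297) = -7902 J.
ΔU = nCᵥΔT with Cᵥ = 3R/2: ΔU = (3.2)(12.47)(-297) = -11852 J.
Q = ΔU + W = -11852 − 7902 = -19754 J.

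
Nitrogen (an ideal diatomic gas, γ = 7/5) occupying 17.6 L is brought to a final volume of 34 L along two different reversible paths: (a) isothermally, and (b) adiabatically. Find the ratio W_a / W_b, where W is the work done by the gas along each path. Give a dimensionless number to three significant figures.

Path (a) isothermal: W = P₁V₁ ln(V₂/V₁) → W_a/(P₁V₁) = 0.6585.
Path (b) adiabatic: W = P₁V₁(1 − (V₁/V₂)^(γ−1))/(γ−1) → W_b/(P₁V₁) = 0.5789.
W_a / W_b = 0.6585 / 0.5789 = 1.137.

W_a / W_b ≈ 1.14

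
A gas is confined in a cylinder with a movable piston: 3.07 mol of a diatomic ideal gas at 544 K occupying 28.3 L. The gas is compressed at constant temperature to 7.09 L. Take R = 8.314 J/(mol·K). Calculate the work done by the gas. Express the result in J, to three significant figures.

W ≈ -19200 J

Isothermal: W = nRT ln(V₂/V₁).
W = (3.07)(8.314)(544) × ln(7.09/28.3)
  = 13885 × -1.384
W_by_gas = -19219 J.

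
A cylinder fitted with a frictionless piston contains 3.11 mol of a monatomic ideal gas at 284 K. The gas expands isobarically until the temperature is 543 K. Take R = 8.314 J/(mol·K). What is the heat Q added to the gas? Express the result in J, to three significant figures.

Isobaric: W = nRΔT = (3.11)(8.314)(259) = 6697 J.
ΔU = nCᵥΔT with Cᵥ = 3R/2: ΔU = (3.11)(12.47)(259) = 10045 J.
Q = ΔU + W = 10045 + 6697 = 16742 J.

Q ≈ 16700 J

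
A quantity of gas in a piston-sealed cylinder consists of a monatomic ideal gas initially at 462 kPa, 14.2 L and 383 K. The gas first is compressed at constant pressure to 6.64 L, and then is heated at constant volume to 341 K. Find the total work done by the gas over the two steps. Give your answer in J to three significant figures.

Step 1 (isobaric): W = PΔV = (462 kPa)(6.64 − 14.2 L) = -3493 J.
Step 2 (isochoric): W = 0 (constant volume).
W_total = -3493 + 0 = -3493 J.

W_total ≈ -3490 J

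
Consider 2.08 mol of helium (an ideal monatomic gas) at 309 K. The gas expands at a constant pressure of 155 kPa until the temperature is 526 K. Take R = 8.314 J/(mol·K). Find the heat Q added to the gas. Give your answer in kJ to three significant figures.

Isobaric: W = nRΔT = (2.08)(8.314)(217) = 3753 J.
ΔU = nCᵥΔT with Cᵥ = 3R/2: ΔU = (2.08)(12.47)(217) = 5629 J.
Q = ΔU + W = 5629 + 3753 = 9382 J.

Q ≈ 9.38 kJ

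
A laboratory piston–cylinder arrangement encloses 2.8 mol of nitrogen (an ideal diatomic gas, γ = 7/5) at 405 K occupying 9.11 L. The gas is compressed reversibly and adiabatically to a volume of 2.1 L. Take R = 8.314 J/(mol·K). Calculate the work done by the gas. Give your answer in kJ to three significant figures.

W ≈ -18.8 kJ

Adiabatic: TV^(γ−1) = const with γ = 7/5.
T₂ = T₁ (V₁/V₂)^(γ−1) = 405 × (9.11/2.1)^0.4 = 405 × 1.799 = 728.4 K.
W_by = nCᵥ(T₁ − T₂) = (2.8)(20.79)(405 − 728.4) = -18822 J.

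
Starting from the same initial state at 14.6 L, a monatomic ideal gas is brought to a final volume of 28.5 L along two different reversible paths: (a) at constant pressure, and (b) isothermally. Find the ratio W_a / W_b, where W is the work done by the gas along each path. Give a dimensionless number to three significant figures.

Path (a) isobaric: W = P₁(V₂ − V₁) → W_a/(P₁V₁) = 0.9521.
Path (b) isothermal: W = P₁V₁ ln(V₂/V₁) → W_b/(P₁V₁) = 0.6689.
W_a / W_b = 0.9521 / 0.6689 = 1.423.

W_a / W_b ≈ 1.42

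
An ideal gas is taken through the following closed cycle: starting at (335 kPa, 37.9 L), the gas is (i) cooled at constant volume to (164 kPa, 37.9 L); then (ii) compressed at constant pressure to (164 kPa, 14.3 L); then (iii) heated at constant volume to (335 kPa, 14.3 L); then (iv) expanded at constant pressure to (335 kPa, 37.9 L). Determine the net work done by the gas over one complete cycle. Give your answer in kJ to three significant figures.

Constant-volume legs do no work.
W(ii) = (164)(14.3 − 37.9) = -3870 J; W(iv) = (335)(37.9 − 14.3) = 7906 J.
W_net = -3870 + 7906 = 4036 J (the clockwise enclosed area).

W_net ≈ 4.04 kJ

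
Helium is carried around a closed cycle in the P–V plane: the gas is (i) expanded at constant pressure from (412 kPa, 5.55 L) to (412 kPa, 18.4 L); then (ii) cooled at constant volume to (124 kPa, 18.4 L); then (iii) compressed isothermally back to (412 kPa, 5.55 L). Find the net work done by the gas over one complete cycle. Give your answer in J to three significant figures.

W_net ≈ 2560 J

Leg (i): W = PΔV = (412)(18.4 − 5.55) = 5294 J.
Leg (ii): W = 0.
Leg (iii): W = PᵢVᵢ ln(V_f/Vᵢ) = (2282) ln(5.55/18.4) = -2735 J.
W_net = 5294 − 2735 = 2560 J.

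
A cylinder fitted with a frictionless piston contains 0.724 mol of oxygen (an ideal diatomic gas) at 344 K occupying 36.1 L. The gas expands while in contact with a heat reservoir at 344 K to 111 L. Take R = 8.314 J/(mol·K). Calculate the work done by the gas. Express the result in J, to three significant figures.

W ≈ 2330 J

Isothermal: W = nRT ln(V₂/V₁).
W = (0.724)(8.314)(344) × ln(111/36.1)
  = 2071 × 1.123
W_by_gas = 2326 J.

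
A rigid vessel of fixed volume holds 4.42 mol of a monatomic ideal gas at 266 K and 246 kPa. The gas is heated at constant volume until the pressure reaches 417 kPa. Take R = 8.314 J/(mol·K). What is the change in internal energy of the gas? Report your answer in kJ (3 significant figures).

ΔU ≈ 10.2 kJ

Constant volume ⇒ W = 0, so Q = ΔU = nCᵥΔT with Cᵥ = 3R/2 = 12.47 J/(mol·K).
At constant V, T₂/T₁ = P₂/P₁ ⇒ ΔT = T₁(P₂/P₁ − 1) = 266·(417/246 − 1) = 184.9 K.
ΔU = (4.42)(12.47)(184.9) = 10192 J.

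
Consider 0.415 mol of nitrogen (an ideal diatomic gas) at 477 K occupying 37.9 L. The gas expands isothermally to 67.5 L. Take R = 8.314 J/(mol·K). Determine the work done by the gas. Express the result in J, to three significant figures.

Isothermal: W = nRT ln(V₂/V₁).
W = (0.415)(8.314)(477) × ln(67.5/37.9)
  = 1646 × 0.5772
W_by_gas = 949.9 J.

W ≈ 950 J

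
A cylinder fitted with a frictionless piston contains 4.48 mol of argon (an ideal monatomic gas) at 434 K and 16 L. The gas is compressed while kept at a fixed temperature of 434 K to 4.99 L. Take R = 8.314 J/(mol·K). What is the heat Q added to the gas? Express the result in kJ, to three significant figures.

Isothermal ⇒ ΔU = 0, so Q = W = nRT ln(V₂/V₁).
Q = (4.48)(8.314)(434) ln(4.99/16) = 16165 × -1.165 = -18835 J.

Q ≈ -18.8 kJ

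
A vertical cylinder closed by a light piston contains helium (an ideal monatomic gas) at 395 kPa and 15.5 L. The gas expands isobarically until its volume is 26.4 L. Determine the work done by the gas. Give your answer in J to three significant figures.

W ≈ 4310 J

Isobaric: W = P ΔV.
W = (395 kPa)(26.4 − 15.5 L) = (395)(10.9) = 4305 J.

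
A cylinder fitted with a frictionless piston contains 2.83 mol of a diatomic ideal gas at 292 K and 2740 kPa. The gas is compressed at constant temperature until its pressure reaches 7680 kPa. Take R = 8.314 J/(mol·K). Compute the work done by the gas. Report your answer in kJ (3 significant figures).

Isothermal process: W = nRT ln(V₂/V₁) = nRT ln(P₁/P₂).
W = (2.83)(8.314)(292) × ln(2740/7680)
  = 6870 × ln(0.3568) = 6870 × -1.031
W_by_gas = -7081 J.

W ≈ -7.08 kJ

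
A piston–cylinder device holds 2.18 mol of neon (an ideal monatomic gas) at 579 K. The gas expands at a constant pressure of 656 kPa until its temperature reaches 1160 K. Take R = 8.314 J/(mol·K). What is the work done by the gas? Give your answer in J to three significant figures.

Isobaric: W = P ΔV = nR ΔT.
W = (2.18)(8.314)(1160 − 579) = 10530 J.

W ≈ 10500 J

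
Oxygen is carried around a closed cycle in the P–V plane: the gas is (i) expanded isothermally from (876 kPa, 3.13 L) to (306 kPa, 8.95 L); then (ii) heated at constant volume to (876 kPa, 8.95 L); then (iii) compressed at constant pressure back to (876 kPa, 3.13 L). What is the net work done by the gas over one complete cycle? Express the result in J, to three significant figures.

W_net ≈ -2220 J

Leg (i): W = PᵢVᵢ ln(V_f/Vᵢ) = (2742) ln(8.95/3.13) = 2881 J.
Leg (ii): W = 0.
Leg (iii): W = PΔV = (876)(3.13 − 8.95) = -5098 J.
W_net = 2881 − 5098 = -2218 J.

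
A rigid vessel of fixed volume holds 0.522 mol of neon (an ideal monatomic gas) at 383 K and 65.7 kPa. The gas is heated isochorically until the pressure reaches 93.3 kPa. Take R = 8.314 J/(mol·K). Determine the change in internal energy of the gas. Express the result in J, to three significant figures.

Constant volume ⇒ W = 0, so Q = ΔU = nCᵥΔT with Cᵥ = 3R/2 = 12.47 J/(mol·K).
At constant V, T₂/T₁ = P₂/P₁ ⇒ ΔT = T₁(P₂/P₁ − 1) = 383·(93.3/65.7 − 1) = 160.9 K.
ΔU = (0.522)(12.47)(160.9) = 1047 J.

ΔU ≈ 1050 J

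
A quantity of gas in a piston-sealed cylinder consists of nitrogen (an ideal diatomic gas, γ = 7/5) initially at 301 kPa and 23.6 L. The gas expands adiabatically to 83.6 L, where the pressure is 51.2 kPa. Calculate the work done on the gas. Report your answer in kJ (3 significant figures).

W ≈ -7.06 kJ

Adiabatic: W = (P₁V₁ − P₂V₂)/(γ − 1) with γ = 7/5.
P₁V₁ = 7104 J, P₂V₂ = 4280 J.
W = (7104 − 4280) / 0.4 = 7058 J.
Work on gas = −W_by = -7058 J.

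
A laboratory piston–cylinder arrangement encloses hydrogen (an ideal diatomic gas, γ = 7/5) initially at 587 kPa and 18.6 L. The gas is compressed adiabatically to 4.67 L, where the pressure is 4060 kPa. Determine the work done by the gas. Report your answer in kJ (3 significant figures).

W ≈ -20.1 kJ

Adiabatic: W = (P₁V₁ − P₂V₂)/(γ − 1) with γ = 7/5.
P₁V₁ = 10918 J, P₂V₂ = 18960 J.
W = (10918 − 18960) / 0.4 = -20105 J.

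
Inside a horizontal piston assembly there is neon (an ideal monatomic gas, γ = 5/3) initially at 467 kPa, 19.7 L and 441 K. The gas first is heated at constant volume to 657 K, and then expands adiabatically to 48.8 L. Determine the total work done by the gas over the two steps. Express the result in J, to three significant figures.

W_total ≈ 9330 J

Step 1 (isochoric): W = 0 (constant volume).
After step 1: P = 695.7 kPa (V unchanged).
Step 2 (adiabatic): W = (P₁V₁ − P₂V₂)/(γ−1) = (13706 − 7486)/0.667 = 9329 J.
W_total = 0 + 9329 = 9329 J.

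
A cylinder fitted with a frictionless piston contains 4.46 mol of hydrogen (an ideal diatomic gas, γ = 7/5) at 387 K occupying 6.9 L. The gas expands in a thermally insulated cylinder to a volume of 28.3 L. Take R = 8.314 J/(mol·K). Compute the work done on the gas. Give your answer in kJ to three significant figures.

Adiabatic: TV^(γ−1) = const with γ = 7/5.
T₂ = T₁ (V₁/V₂)^(γ−1) = 387 × (6.9/28.3)^0.4 = 387 × 0.5686 = 220.1 K.
W_by = nCᵥ(T₁ − T₂) = (4.46)(20.79)(387 − 220.1) = 15476 J.
Work on gas = −W_by = -15476 J.

W ≈ -15.5 kJ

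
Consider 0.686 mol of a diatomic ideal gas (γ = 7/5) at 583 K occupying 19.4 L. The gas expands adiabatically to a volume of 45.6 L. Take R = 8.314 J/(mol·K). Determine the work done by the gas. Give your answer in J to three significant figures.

Adiabatic: TV^(γ−1) = const with γ = 7/5.
T₂ = T₁ (V₁/V₂)^(γ−1) = 583 × (19.4/45.6)^0.4 = 583 × 0.7105 = 414.2 K.
W_by = nCᵥ(T₁ − T₂) = (0.686)(20.79)(583 − 414.2) = 2407 J.

W ≈ 2410 J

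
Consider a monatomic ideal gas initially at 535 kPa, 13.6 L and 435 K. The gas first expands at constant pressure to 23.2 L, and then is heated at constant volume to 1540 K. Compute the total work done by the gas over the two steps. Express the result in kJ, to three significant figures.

Step 1 (isobaric): W = PΔV = (535 kPa)(23.2 − 13.6 L) = 5136 J.
Step 2 (isochoric): W = 0 (constant volume).
W_total = 5136 + 0 = 5136 J.

W_total ≈ 5.14 kJ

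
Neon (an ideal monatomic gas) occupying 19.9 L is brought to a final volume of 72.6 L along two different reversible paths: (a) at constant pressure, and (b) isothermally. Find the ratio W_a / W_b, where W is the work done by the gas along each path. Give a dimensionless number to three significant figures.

W_a / W_b ≈ 2.05

Path (a) isobaric: W = P₁(V₂ − V₁) → W_a/(P₁V₁) = 2.648.
Path (b) isothermal: W = P₁V₁ ln(V₂/V₁) → W_b/(P₁V₁) = 1.294.
W_a / W_b = 2.648 / 1.294 = 2.046.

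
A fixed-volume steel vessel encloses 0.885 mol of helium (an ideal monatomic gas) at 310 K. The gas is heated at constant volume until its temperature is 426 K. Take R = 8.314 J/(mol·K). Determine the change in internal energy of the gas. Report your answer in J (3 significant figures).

Constant volume ⇒ W = 0, so Q = ΔU = nCᵥΔT with Cᵥ = 3R/2 = 12.47 J/(mol·K).
ΔU = (0.885)(12.47)(426 − 310) = 1280 J.

ΔU ≈ 1280 J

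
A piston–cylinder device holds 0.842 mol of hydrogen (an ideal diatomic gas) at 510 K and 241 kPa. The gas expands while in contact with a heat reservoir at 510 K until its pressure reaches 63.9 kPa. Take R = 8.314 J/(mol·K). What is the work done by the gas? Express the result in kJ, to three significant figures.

W ≈ 4.74 kJ

Isothermal process: W = nRT ln(V₂/V₁) = nRT ln(P₁/P₂).
W = (0.842)(8.314)(510) × ln(241/63.9)
  = 3570 × ln(3.772) = 3570 × 1.327
W_by_gas = 4739 J.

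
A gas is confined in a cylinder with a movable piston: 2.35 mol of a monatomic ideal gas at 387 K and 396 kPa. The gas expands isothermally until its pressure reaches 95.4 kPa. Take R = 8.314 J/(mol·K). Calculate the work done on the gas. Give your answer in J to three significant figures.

W ≈ -10800 J

Isothermal process: W = nRT ln(V₂/V₁) = nRT ln(P₁/P₂).
W = (2.35)(8.314)(387) × ln(396/95.4)
  = 7561 × ln(4.151) = 7561 × 1.423
W_by_gas = 10762 J; work on gas = −W_by = -10762 J.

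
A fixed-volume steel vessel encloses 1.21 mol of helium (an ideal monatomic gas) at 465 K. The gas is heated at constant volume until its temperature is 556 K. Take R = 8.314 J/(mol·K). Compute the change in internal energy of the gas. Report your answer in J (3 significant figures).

Constant volume ⇒ W = 0, so Q = ΔU = nCᵥΔT with Cᵥ = 3R/2 = 12.47 J/(mol·K).
ΔU = (1.21)(12.47)(556 − 465) = 1373 J.

ΔU ≈ 1370 J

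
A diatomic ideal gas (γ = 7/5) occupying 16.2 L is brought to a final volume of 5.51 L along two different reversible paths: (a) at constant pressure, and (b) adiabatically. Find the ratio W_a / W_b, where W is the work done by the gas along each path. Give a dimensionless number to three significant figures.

Path (a) isobaric: W = P₁(V₂ − V₁) → W_a/(P₁V₁) = -0.6599.
Path (b) adiabatic: W = P₁V₁(1 − (V₁/V₂)^(γ−1))/(γ−1) → W_b/(P₁V₁) = -1.348.
W_a / W_b = -0.6599 / -1.348 = 0.4894.

W_a / W_b ≈ 0.489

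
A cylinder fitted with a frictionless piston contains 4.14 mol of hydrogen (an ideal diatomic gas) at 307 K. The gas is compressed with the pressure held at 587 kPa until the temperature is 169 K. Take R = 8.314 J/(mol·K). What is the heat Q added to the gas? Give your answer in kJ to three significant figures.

Isobaric: W = nRΔT = (4.14)(8.314)(-138) = -4750 J.
ΔU = nCᵥΔT with Cᵥ = 5R/2: ΔU = (4.14)(20.79)(-138) = -11875 J.
Q = ΔU + W = -11875 − 4750 = -16625 J.

Q ≈ -16.6 kJ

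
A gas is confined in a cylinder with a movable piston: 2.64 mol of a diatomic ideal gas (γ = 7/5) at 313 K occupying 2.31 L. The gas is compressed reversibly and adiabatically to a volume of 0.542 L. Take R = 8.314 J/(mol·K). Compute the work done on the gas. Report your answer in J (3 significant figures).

W ≈ 13500 J

Adiabatic: TV^(γ−1) = const with γ = 7/5.
T₂ = T₁ (V₁/V₂)^(γ−1) = 313 × (2.31/0.542)^0.4 = 313 × 1.786 = 559 K.
W_by = nCᵥ(T₁ − T₂) = (2.64)(20.79)(313 − 559) = -13497 J.
Work on gas = −W_by = 13497 J.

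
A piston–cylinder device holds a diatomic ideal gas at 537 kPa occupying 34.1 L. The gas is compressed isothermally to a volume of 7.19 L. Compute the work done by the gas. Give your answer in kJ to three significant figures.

W ≈ -28.5 kJ

Isothermal: W = nRT ln(V₂/V₁) = P₁V₁ ln(V₂/V₁).
P₁V₁ = (537 kPa)(34.1 L) = 18312 J.
W = 18312 × ln(7.19/34.1) = 18312 × -1.557
W_by_gas = -28504 J.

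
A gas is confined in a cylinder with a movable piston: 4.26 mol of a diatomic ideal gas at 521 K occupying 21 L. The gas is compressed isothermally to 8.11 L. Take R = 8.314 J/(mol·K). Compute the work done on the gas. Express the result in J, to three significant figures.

W ≈ 17600 J

Isothermal: W = nRT ln(V₂/V₁).
W = (4.26)(8.314)(521) × ln(8.11/21)
  = 18453 × -0.9514
W_by_gas = -17556 J; work on gas = −W_by = 17556 J.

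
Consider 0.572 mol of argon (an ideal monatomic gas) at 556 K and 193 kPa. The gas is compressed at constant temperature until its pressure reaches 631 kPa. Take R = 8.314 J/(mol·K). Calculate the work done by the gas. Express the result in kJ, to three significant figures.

W ≈ -3.13 kJ

Isothermal process: W = nRT ln(V₂/V₁) = nRT ln(P₁/P₂).
W = (0.572)(8.314)(556) × ln(193/631)
  = 2644 × ln(0.3059) = 2644 × -1.185
W_by_gas = -3132 J.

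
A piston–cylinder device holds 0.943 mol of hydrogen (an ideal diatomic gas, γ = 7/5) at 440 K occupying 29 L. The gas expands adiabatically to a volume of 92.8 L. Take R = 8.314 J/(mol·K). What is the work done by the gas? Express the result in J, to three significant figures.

Adiabatic: TV^(γ−1) = const with γ = 7/5.
T₂ = T₁ (V₁/V₂)^(γ−1) = 440 × (29/92.8)^0.4 = 440 × 0.628 = 276.3 K.
W_by = nCᵥ(T₁ − T₂) = (0.943)(20.79)(440 − 276.3) = 3208 J.

W ≈ 3210 J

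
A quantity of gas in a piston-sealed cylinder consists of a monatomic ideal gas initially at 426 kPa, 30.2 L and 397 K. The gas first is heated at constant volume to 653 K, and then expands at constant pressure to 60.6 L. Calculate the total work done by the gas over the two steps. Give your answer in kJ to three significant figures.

W_total ≈ 21.3 kJ

Step 1 (isochoric): W = 0 (constant volume).
After step 1: P = 700.7 kPa (V unchanged).
Step 2 (isobaric): W = PΔV = (700.7 kPa)(60.6 − 30.2 L) = 21301 J.
W_total = 0 + 21301 = 21301 J.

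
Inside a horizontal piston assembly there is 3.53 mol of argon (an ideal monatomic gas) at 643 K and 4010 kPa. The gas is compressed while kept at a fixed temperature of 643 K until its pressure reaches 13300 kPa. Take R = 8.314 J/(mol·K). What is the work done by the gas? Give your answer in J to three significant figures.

W ≈ -22600 J

Isothermal process: W = nRT ln(V₂/V₁) = nRT ln(P₁/P₂).
W = (3.53)(8.314)(643) × ln(4010/13300)
  = 18871 × ln(0.3015) = 18871 × -1.199
W_by_gas = -22626 J.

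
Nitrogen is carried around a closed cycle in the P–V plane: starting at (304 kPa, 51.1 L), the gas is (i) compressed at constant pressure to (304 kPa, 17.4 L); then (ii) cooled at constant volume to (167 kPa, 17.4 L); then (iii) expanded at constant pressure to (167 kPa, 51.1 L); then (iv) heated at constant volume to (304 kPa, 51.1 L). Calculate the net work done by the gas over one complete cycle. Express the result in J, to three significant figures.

Constant-volume legs do no work.
W(i) = (304)(17.4 − 51.1) = -10245 J; W(iii) = (167)(51.1 − 17.4) = 5628 J.
W_net = -10245 + 5628 = -4617 J (the counter-clockwise enclosed area).

W_net ≈ -4620 J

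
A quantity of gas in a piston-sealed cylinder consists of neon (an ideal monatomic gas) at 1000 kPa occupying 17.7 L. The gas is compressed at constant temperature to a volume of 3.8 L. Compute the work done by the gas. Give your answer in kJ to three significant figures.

Isothermal: W = nRT ln(V₂/V₁) = P₁V₁ ln(V₂/V₁).
P₁V₁ = (1000 kPa)(17.7 L) = 17700 J.
W = 17700 × ln(3.8/17.7) = 17700 × -1.539
W_by_gas = -27233 J.

W ≈ -27.2 kJ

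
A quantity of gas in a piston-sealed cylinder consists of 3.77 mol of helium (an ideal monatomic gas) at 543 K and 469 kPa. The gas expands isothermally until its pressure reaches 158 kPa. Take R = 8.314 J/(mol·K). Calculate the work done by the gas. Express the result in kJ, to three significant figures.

Isothermal process: W = nRT ln(V₂/V₁) = nRT ln(P₁/P₂).
W = (3.77)(8.314)(543) × ln(469/158)
  = 17020 × ln(2.968) = 17020 × 1.088
W_by_gas = 18518 J.

W ≈ 18.5 kJ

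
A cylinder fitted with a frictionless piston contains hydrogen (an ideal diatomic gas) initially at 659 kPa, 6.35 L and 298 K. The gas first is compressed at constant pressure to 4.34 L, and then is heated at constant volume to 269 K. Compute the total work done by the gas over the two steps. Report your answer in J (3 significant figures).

Step 1 (isobaric): W = PΔV = (659 kPa)(4.34 − 6.35 L) = -1325 J.
Step 2 (isochoric): W = 0 (constant volume).
W_total = -1325 + 0 = -1325 J.

W_total ≈ -1320 J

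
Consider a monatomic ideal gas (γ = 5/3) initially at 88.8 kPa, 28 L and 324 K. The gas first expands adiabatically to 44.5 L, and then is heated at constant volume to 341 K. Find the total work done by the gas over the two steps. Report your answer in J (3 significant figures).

W_total ≈ 991 J

Step 1 (adiabatic): W = (P₁V₁ − P₂V₂)/(γ−1) = (2486 − 1826)/0.667 = 991 J.
Step 2 (isochoric): W = 0 (constant volume).
W_total = 991 + 0 = 991 J.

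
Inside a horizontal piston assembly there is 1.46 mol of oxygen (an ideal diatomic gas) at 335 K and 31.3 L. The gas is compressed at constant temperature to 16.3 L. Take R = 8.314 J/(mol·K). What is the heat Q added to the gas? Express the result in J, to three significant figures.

Isothermal ⇒ ΔU = 0, so Q = W = nRT ln(V₂/V₁).
Q = (1.46)(8.314)(335) ln(16.3/31.3) = 4066 × -0.6525 = -2653 J.

Q ≈ -2650 J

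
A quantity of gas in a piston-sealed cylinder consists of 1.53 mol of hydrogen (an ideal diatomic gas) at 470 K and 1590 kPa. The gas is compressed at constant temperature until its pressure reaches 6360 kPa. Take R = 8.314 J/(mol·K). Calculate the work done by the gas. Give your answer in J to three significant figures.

Isothermal process: W = nRT ln(V₂/V₁) = nRT ln(P₁/P₂).
W = (1.53)(8.314)(470) × ln(1590/6360)
  = 5979 × ln(0.25) = 5979 × -1.386
W_by_gas = -8288 J.

W ≈ -8290 J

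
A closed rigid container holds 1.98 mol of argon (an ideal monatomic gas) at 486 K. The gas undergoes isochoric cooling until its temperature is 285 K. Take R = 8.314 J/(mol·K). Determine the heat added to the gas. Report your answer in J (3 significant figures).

Constant volume ⇒ W = 0, so Q = ΔU = nCᵥΔT with Cᵥ = 3R/2 = 12.47 J/(mol·K).
ΔU = (1.98)(12.47)(285 − 486) = -4963 J.

Q ≈ -4960 J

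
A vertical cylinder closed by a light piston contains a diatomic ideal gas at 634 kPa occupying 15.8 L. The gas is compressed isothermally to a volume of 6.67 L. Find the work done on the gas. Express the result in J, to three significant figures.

W ≈ 8640 J

Isothermal: W = nRT ln(V₂/V₁) = P₁V₁ ln(V₂/V₁).
P₁V₁ = (634 kPa)(15.8 L) = 10017 J.
W = 10017 × ln(6.67/15.8) = 10017 × -0.8624
W_by_gas = -8639 J; work on gas = −W_by = 8639 J.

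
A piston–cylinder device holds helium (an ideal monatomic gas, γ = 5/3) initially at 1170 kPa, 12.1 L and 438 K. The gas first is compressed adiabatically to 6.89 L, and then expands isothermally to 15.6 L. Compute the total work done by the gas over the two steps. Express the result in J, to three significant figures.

W_total ≈ 7170 J

Step 1 (adiabatic): W = (P₁V₁ − P₂V₂)/(γ−1) = (14157 − 20607)/0.667 = -9675 J.
After step 1: P = 2991 kPa, V = 6.89 L, T = 637.6 K.
Step 2 (isothermal): W = P₁V₁ ln(V₂/V₁) = (20607) ln(15.6/6.89) = 16840 J.
W_total = -9675 + 16840 = 7165 J.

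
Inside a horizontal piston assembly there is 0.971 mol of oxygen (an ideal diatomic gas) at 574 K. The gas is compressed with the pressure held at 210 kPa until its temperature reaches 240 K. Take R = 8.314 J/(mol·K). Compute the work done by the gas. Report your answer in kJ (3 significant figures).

W ≈ -2.70 kJ

Isobaric: W = P ΔV = nR ΔT.
W = (0.971)(8.314)(240 − 574) = -2696 J.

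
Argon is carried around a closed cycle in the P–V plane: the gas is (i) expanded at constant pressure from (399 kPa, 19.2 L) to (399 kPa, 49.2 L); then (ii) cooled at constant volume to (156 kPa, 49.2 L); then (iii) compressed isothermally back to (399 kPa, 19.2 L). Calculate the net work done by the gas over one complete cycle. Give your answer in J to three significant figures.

Leg (i): W = PΔV = (399)(49.2 − 19.2) = 11970 J.
Leg (ii): W = 0.
Leg (iii): W = PᵢVᵢ ln(V_f/Vᵢ) = (7675) ln(19.2/49.2) = -7222 J.
W_net = 11970 − 7222 = 4748 J.

W_net ≈ 4750 J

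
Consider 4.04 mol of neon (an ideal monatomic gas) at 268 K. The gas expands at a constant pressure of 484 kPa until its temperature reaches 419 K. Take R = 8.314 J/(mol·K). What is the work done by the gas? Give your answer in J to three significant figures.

Isobaric: W = P ΔV = nR ΔT.
W = (4.04)(8.314)(419 − 268) = 5072 J.

W ≈ 5070 J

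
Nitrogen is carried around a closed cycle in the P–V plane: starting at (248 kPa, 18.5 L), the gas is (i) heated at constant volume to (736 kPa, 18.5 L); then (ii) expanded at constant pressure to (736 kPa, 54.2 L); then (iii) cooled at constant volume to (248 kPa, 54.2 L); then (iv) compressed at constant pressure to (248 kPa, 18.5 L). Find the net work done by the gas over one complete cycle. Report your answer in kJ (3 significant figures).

W_net ≈ 17.4 kJ

Constant-volume legs do no work.
W(ii) = (736)(54.2 − 18.5) = 26275 J; W(iv) = (248)(18.5 − 54.2) = -8854 J.
W_net = 26275 − 8854 = 17422 J (the clockwise enclosed area).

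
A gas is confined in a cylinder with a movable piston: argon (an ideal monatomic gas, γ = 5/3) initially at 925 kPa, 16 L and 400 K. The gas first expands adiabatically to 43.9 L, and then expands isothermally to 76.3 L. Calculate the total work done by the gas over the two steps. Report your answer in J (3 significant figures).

W_total ≈ 15000 J

Step 1 (adiabatic): W = (P₁V₁ − P₂V₂)/(γ−1) = (14800 − 7551)/0.667 = 10873 J.
After step 1: P = 172 kPa, V = 43.9 L, T = 204.1 K.
Step 2 (isothermal): W = P₁V₁ ln(V₂/V₁) = (7551) ln(76.3/43.9) = 4174 J.
W_total = 10873 + 4174 = 15047 J.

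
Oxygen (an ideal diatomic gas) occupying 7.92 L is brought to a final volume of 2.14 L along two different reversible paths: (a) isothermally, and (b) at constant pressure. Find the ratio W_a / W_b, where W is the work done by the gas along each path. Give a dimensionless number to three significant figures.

W_a / W_b ≈ 1.79

Path (a) isothermal: W = P₁V₁ ln(V₂/V₁) → W_a/(P₁V₁) = -1.309.
Path (b) isobaric: W = P₁(V₂ − V₁) → W_b/(P₁V₁) = -0.7298.
W_a / W_b = -1.309 / -0.7298 = 1.793.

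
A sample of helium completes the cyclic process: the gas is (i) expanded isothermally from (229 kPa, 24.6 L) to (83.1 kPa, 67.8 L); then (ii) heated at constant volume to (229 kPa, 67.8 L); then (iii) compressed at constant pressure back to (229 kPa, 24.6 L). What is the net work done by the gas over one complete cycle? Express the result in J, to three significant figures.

Leg (i): W = PᵢVᵢ ln(V_f/Vᵢ) = (5633) ln(67.8/24.6) = 5711 J.
Leg (ii): W = 0.
Leg (iii): W = PΔV = (229)(24.6 − 67.8) = -9893 J.
W_net = 5711 − 9893 = -4182 J.

W_net ≈ -4180 J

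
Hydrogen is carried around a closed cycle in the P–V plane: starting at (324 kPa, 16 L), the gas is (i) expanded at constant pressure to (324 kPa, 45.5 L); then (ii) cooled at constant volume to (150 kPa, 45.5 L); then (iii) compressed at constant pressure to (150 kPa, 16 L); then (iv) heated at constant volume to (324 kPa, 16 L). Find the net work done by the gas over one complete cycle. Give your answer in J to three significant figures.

Constant-volume legs do no work.
W(i) = (324)(45.5 − 16) = 9558 J; W(iii) = (150)(16 − 45.5) = -4425 J.
W_net = 9558 − 4425 = 5133 J (the clockwise enclosed area).

W_net ≈ 5130 J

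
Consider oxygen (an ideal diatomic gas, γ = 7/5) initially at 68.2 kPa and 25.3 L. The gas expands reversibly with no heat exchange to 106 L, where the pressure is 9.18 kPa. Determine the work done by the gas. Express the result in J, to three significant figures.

Adiabatic: W = (P₁V₁ − P₂V₂)/(γ − 1) with γ = 7/5.
P₁V₁ = 1725 J, P₂V₂ = 973.1 J.
W = (1725 − 973.1) / 0.4 = 1881 J.

W ≈ 1880 J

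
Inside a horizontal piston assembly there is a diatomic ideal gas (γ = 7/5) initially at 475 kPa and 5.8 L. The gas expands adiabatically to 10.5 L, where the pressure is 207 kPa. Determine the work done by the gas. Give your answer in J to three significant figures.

Adiabatic: W = (P₁V₁ − P₂V₂)/(γ − 1) with γ = 7/5.
P₁V₁ = 2755 J, P₂V₂ = 2174 J.
W = (2755 − 2174) / 0.4 = 1454 J.

W ≈ 1450 J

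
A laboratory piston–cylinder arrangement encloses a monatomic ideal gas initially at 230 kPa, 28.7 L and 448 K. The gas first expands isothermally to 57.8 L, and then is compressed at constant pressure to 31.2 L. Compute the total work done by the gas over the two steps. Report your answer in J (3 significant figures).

W_total ≈ 1580 J

Step 1 (isothermal): W = P₁V₁ ln(V₂/V₁) = (6601) ln(57.8/28.7) = 4621 J.
After step 1: P = 114.2 kPa, V = 57.8 L, T = 448 K.
Step 2 (isobaric): W = PΔV = (114.2 kPa)(31.2 − 57.8 L) = -3038 J.
W_total = 4621 − 3038 = 1583 J.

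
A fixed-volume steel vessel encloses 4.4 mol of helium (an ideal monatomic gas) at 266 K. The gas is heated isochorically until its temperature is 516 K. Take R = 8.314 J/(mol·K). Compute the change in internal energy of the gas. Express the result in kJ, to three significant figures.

Constant volume ⇒ W = 0, so Q = ΔU = nCᵥΔT with Cᵥ = 3R/2 = 12.47 J/(mol·K).
ΔU = (4.4)(12.47)(516 − 266) = 13718 J.

ΔU ≈ 13.7 kJ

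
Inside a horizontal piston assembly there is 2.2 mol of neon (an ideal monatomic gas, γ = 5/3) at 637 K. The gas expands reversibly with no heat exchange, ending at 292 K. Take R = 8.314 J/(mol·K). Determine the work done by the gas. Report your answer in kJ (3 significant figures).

Adiabatic ⇒ Q = 0, so W_by = −ΔU = nCᵥ(T₁ − T₂).
Cᵥ = 3R/2 = 12.47 J/(mol·K).
W = (2.2)(12.47)(637 − 292) = 9465 J.

W ≈ 9.47 kJ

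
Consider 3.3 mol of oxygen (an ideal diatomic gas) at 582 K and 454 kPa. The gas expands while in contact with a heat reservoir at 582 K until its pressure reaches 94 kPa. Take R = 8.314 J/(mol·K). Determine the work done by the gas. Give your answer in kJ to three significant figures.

W ≈ 25.1 kJ

Isothermal process: W = nRT ln(V₂/V₁) = nRT ln(P₁/P₂).
W = (3.3)(8.314)(582) × ln(454/94)
  = 15968 × ln(4.83) = 15968 × 1.575
W_by_gas = 25146 J.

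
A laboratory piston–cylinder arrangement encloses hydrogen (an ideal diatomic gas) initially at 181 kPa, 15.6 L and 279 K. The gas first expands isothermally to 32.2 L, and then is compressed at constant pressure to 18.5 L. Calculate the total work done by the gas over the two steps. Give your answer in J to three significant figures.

Step 1 (isothermal): W = P₁V₁ ln(V₂/V₁) = (2824) ln(32.2/15.6) = 2046 J.
After step 1: P = 87.69 kPa, V = 32.2 L, T = 279 K.
Step 2 (isobaric): W = PΔV = (87.69 kPa)(18.5 − 32.2 L) = -1201 J.
W_total = 2046 − 1201 = 844.9 J.

W_total ≈ 845 J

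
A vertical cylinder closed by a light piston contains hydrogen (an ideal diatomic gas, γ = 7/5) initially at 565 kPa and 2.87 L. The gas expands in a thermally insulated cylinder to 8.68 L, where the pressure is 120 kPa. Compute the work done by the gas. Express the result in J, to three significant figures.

Adiabatic: W = (P₁V₁ − P₂V₂)/(γ − 1) with γ = 7/5.
P₁V₁ = 1622 J, P₂V₂ = 1042 J.
W = (1622 − 1042) / 0.4 = 1450 J.

W ≈ 1450 J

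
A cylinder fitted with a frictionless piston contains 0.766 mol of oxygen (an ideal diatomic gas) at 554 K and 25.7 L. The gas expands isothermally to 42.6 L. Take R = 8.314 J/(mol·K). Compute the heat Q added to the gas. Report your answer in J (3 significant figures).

Isothermal ⇒ ΔU = 0, so Q = W = nRT ln(V₂/V₁).
Q = (0.766)(8.314)(554) ln(42.6/25.7) = 3528 × 0.5054 = 1783 J.

Q ≈ 1780 J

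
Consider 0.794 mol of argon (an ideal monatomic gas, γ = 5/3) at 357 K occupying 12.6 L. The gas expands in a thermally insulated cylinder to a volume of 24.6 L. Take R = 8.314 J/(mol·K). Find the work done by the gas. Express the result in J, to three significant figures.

Adiabatic: TV^(γ−1) = const with γ = 5/3.
T₂ = T₁ (V₁/V₂)^(γ−1) = 357 × (12.6/24.6)^0.667 = 357 × 0.6402 = 228.5 K.
W_by = nCᵥ(T₁ − T₂) = (0.794)(12.47)(357 − 228.5) = 1272 J.

W ≈ 1270 J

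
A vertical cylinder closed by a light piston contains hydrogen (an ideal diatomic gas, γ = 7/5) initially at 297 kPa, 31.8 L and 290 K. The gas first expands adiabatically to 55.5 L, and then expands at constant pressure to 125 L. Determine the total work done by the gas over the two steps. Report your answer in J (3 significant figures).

Step 1 (adiabatic): W = (P₁V₁ − P₂V₂)/(γ−1) = (9445 − 7559)/0.4 = 4715 J.
After step 1: P = 136.2 kPa, V = 55.5 L, T = 232.1 K.
Step 2 (isobaric): W = PΔV = (136.2 kPa)(125 − 55.5 L) = 9465 J.
W_total = 4715 + 9465 = 14180 J.

W_total ≈ 14200 J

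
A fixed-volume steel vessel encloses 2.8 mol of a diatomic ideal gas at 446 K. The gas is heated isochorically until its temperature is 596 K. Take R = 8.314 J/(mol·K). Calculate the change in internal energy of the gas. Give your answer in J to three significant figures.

Constant volume ⇒ W = 0, so Q = ΔU = nCᵥΔT with Cᵥ = 5R/2 = 20.79 J/(mol·K).
ΔU = (2.8)(20.79)(596 − 446) = 8730 J.

ΔU ≈ 8730 J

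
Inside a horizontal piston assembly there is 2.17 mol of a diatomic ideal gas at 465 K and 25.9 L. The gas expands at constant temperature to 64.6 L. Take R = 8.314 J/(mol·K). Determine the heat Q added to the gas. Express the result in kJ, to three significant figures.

Q ≈ 7.67 kJ

Isothermal ⇒ ΔU = 0, so Q = W = nRT ln(V₂/V₁).
Q = (2.17)(8.314)(465) ln(64.6/25.9) = 8389 × 0.914 = 7668 J.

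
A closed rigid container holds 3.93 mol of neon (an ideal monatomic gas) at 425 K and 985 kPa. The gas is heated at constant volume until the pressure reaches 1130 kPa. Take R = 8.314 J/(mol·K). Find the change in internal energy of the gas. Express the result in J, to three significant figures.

ΔU ≈ 3070 J

Constant volume ⇒ W = 0, so Q = ΔU = nCᵥΔT with Cᵥ = 3R/2 = 12.47 J/(mol·K).
At constant V, T₂/T₁ = P₂/P₁ ⇒ ΔT = T₁(P₂/P₁ − 1) = 425·(1130/985 − 1) = 62.56 K.
ΔU = (3.93)(12.47)(62.56) = 3066 J.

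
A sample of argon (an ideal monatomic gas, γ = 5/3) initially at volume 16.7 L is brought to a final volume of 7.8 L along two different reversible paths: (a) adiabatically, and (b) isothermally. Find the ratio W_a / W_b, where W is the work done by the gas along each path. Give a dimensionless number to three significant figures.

W_a / W_b ≈ 1.30

Path (a) adiabatic: W = P₁V₁(1 − (V₁/V₂)^(γ−1))/(γ−1) → W_a/(P₁V₁) = -0.9918.
Path (b) isothermal: W = P₁V₁ ln(V₂/V₁) → W_b/(P₁V₁) = -0.7613.
W_a / W_b = -0.9918 / -0.7613 = 1.303.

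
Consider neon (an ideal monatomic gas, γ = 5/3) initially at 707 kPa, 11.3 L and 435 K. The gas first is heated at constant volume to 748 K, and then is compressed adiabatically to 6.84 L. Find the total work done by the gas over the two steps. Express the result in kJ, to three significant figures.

W_total ≈ -8.19 kJ

Step 1 (isochoric): W = 0 (constant volume).
After step 1: P = 1216 kPa (V unchanged).
Step 2 (adiabatic): W = (P₁V₁ − P₂V₂)/(γ−1) = (13738 − 19198)/0.667 = -8191 J.
W_total = 0 − 8191 = -8191 J.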